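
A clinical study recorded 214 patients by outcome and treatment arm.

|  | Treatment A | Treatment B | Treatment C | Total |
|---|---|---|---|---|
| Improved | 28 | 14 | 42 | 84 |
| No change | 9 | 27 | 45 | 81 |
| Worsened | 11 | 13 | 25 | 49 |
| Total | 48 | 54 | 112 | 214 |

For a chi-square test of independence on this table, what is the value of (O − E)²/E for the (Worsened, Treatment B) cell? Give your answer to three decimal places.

0.033

Row total (Worsened) = 49; column total (Treatment B) = 54; N = 214.
Expected count E = 49 × 54 / 214 = 12.3645.
Contribution = (O − E)²/E = (13 − 12.3645)² / 12.3645 = 0.033.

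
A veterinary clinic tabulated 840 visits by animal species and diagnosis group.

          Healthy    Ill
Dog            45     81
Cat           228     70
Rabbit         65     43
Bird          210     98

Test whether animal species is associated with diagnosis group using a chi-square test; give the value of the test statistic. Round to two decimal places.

67.52

Row totals: 126, 298, 108, 308. Column totals: 548, 292. Grand total N = 840.
Expected counts (row total × column total / N):
  Dog, Healthy: 126×548/840 = 82.200
  Dog, Ill: 126×292/840 = 43.800
  Cat, Healthy: 298×548/840 = 194.410
  Cat, Ill: 298×292/840 = 103.590
  Rabbit, Healthy: 108×548/840 = 70.457
  Rabbit, Ill: 108×292/840 = 37.543
  Bird, Healthy: 308×548/840 = 200.933
  Bird, Ill: 308×292/840 = 107.067
Contributions (O − E)²/E:
  (45 − 82.200)²/82.200 = 16.8350
  (81 − 43.800)²/43.800 = 31.5945
  (228 − 194.410)²/194.410 = 5.8037
  (70 − 103.590)²/103.590 = 10.8919
  (65 − 70.457)²/70.457 = 0.4227
  (43 − 37.543)²/37.543 = 0.7932
  (210 − 200.933)²/200.933 = 0.4091
  (98 − 107.067)²/107.067 = 0.7678
χ² = 16.8350 + 31.5945 + 5.8037 + 10.8919 + 0.4227 + 0.7932 + 0.4091 + 0.7678 = 67.52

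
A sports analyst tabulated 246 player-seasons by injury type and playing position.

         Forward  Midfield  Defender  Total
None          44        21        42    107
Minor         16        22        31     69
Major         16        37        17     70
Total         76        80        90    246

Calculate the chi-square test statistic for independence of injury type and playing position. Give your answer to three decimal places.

Grand total N = 246.
Expected counts (row total × column total / N):
  None, Forward: 107×76/246 = 33.0569
  None, Midfield: 107×80/246 = 34.7967
  None, Defender: 107×90/246 = 39.1463
  Minor, Forward: 69×76/246 = 21.3171
  Minor, Midfield: 69×80/246 = 22.4390
  Minor, Defender: 69×90/246 = 25.2439
  Major, Forward: 70×76/246 = 21.6260
  Major, Midfield: 70×80/246 = 22.7642
  Major, Defender: 70×90/246 = 25.6098
Contributions (O − E)²/E:
  (44 − 33.0569)²/33.0569 = 3.6226
  (21 − 34.7967)²/34.7967 = 5.4703
  (42 − 39.1463)²/39.1463 = 0.2080
  (16 − 21.3171)²/21.3171 = 1.3262
  (22 − 22.4390)²/22.4390 = 0.0086
  (31 − 25.2439)²/25.2439 = 1.3125
  (16 − 21.6260)²/21.6260 = 1.4636
  (37 − 22.7642)²/22.7642 = 8.9025
  (17 − 25.6098)²/25.6098 = 2.8945
χ² = 3.6226 + 5.4703 + 0.2080 + 1.3262 + 0.0086 + 1.3125 + 1.4636 + 8.9025 + 2.8945 = 25.209

25.209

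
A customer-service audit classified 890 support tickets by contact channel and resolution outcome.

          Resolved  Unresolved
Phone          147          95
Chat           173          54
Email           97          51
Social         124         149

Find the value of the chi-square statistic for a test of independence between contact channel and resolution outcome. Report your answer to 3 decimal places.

Row totals: 242, 227, 148, 273. Column totals: 541, 349. Grand total N = 890.
Expected counts (row total × column total / N):
  Phone, Resolved: 242×541/890 = 147.1034
  Phone, Unresolved: 242×349/890 = 94.8966
  Chat, Resolved: 227×541/890 = 137.9854
  Chat, Unresolved: 227×349/890 = 89.0146
  Email, Resolved: 148×541/890 = 89.9640
  Email, Unresolved: 148×349/890 = 58.0360
  Social, Resolved: 273×541/890 = 165.9472
  Social, Unresolved: 273×349/890 = 107.0528
Contributions (O − E)²/E:
  (147 − 147.1034)²/147.1034 = 0.0001
  (95 − 94.8966)²/94.8966 = 0.0001
  (173 − 137.9854)²/137.9854 = 8.8852
  (54 − 89.0146)²/89.0146 = 13.7733
  (97 − 89.9640)²/89.9640 = 0.5503
  (51 − 58.0360)²/58.0360 = 0.8530
  (124 − 165.9472)²/165.9472 = 10.6032
  (149 − 107.0528)²/107.0528 = 16.4364
χ² = 0.0001 + 0.0001 + 8.8852 + 13.7733 + 0.5503 + 0.8530 + 10.6032 + 16.4364 = 51.102

51.102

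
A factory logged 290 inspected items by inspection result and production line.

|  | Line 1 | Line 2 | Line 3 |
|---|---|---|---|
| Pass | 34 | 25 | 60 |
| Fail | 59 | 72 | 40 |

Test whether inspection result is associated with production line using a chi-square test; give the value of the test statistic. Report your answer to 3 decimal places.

Row totals: 119, 171. Column totals: 93, 97, 100. Grand total N = 290.
Expected counts (row total × column total / N):
  Pass, Line 1: 119×93/290 = 38.1621
  Pass, Line 2: 119×97/290 = 39.8034
  Pass, Line 3: 119×100/290 = 41.0345
  Fail, Line 1: 171×93/290 = 54.8379
  Fail, Line 2: 171×97/290 = 57.1966
  Fail, Line 3: 171×100/290 = 58.9655
Contributions (O − E)²/E:
  (34 − 38.1621)²/38.1621 = 0.4539
  (25 − 39.8034)²/39.8034 = 5.5056
  (60 − 41.0345)²/41.0345 = 8.7656
  (59 − 54.8379)²/54.8379 = 0.3159
  (72 − 57.1966)²/57.1966 = 3.8314
  (40 − 58.9655)²/58.9655 = 6.1000
χ² = 0.4539 + 5.5056 + 8.7656 + 0.3159 + 3.8314 + 6.1000 = 24.972

24.972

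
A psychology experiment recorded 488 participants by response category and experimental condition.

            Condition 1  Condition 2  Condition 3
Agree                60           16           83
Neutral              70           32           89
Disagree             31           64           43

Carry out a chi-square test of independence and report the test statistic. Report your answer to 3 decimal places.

62.079

Row totals: 159, 191, 138. Column totals: 161, 112, 215. Grand total N = 488.
Expected counts (row total × column total / N):
  Agree, Condition 1: 159×161/488 = 52.45697
  Agree, Condition 2: 159×112/488 = 36.49180
  Agree, Condition 3: 159×215/488 = 70.05123
  Neutral, Condition 1: 191×161/488 = 63.01434
  Neutral, Condition 2: 191×112/488 = 43.83607
  Neutral, Condition 3: 191×215/488 = 84.14959
  Disagree, Condition 1: 138×161/488 = 45.52869
  Disagree, Condition 2: 138×112/488 = 31.67213
  Disagree, Condition 3: 138×215/488 = 60.79918
Contributions (O − E)²/E:
  (60 − 52.45697)²/52.45697 = 1.0846
  (16 − 36.49180)²/36.49180 = 11.5071
  (83 − 70.05123)²/70.05123 = 2.3935
  (70 − 63.01434)²/63.01434 = 0.7744
  (32 − 43.83607)²/43.83607 = 3.1958
  (89 − 84.14959)²/84.14959 = 0.2796
  (31 − 45.52869)²/45.52869 = 4.6363
  (64 − 31.67213)²/31.67213 = 32.9972
  (43 − 60.79918)²/60.79918 = 5.2108
χ² = 1.0846 + 11.5071 + 2.3935 + 0.7744 + 3.1958 + 0.2796 + 4.6363 + 32.9972 + 5.2108 = 62.079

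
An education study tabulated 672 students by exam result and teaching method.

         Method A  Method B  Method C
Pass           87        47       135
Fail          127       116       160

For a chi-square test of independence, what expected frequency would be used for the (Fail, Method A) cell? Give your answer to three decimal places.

Row total (Fail) = 403; column total (Method A) = 214; grand total N = 672.
Expected count = (row total × column total) / N = 403 × 214 / 672 = 128.336.

128.336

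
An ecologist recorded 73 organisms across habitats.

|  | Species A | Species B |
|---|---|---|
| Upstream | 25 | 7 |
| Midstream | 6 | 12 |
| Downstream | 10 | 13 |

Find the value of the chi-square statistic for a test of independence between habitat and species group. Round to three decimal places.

Row totals: 32, 18, 23. Column totals: 41, 32. Grand total N = 73.
Expected counts (row total × column total / N):
  Upstream, Species A: 32×41/73 = 17.9726
  Upstream, Species B: 32×32/73 = 14.0274
  Midstream, Species A: 18×41/73 = 10.1096
  Midstream, Species B: 18×32/73 = 7.8904
  Downstream, Species A: 23×41/73 = 12.9178
  Downstream, Species B: 23×32/73 = 10.0822
Contributions (O − E)²/E:
  (25 − 17.9726)²/17.9726 = 2.7478
  (7 − 14.0274)²/14.0274 = 3.5206
  (6 − 10.1096)²/10.1096 = 1.6706
  (12 − 7.8904)²/7.8904 = 2.1404
  (10 − 12.9178)²/12.9178 = 0.6591
  (13 − 10.0822)²/10.0822 = 0.8444
χ² = 2.7478 + 3.5206 + 1.6706 + 2.1404 + 0.6591 + 0.8444 = 11.583

11.583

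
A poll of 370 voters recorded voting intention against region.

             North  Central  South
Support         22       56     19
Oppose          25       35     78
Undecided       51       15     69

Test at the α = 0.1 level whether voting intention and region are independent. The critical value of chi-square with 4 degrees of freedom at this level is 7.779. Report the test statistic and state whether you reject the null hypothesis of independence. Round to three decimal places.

Row totals: 97, 138, 135. Column totals: 98, 106, 166. Grand total N = 370.
Expected counts (row total × column total / N):
  Support, North: 97×98/370 = 25.6919
  Support, Central: 97×106/370 = 27.7892
  Support, South: 97×166/370 = 43.5189
  Oppose, North: 138×98/370 = 36.5514
  Oppose, Central: 138×106/370 = 39.5351
  Oppose, South: 138×166/370 = 61.9135
  Undecided, North: 135×98/370 = 35.7568
  Undecided, Central: 135×106/370 = 38.6757
  Undecided, South: 135×166/370 = 60.5676
Contributions (O − E)²/E:
  (22 − 25.6919)²/25.6919 = 0.5305
  (56 − 27.7892)²/27.7892 = 28.6388
  (19 − 43.5189)²/43.5189 = 13.8141
  (25 − 36.5514)²/36.5514 = 3.6506
  (35 − 39.5351)²/39.5351 = 0.5202
  (78 − 61.9135)²/61.9135 = 4.1796
  (51 − 35.7568)²/35.7568 = 6.4982
  (15 − 38.6757)²/38.6757 = 14.4933
  (69 − 60.5676)²/60.5676 = 1.1740
χ² = 0.5305 + 28.6388 + 13.8141 + 3.6506 + 0.5202 + 4.1796 + 6.4982 + 14.4933 + 1.1740 = 73.499
df = (3−1)(3−1) = 4. Since 73.499 > 7.779, reject the null hypothesis of independence at α = 0.1.

73.499; reject H₀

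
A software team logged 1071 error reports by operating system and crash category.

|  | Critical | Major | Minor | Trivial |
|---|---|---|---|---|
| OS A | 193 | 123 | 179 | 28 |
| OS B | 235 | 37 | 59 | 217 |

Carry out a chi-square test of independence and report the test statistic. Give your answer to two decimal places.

256.21

Row totals: 523, 548. Column totals: 428, 160, 238, 245. Grand total N = 1071.
Expected counts (row total × column total / N):
  OS A, Critical: 523×428/1071 = 209.005
  OS A, Major: 523×160/1071 = 78.133
  OS A, Minor: 523×238/1071 = 116.222
  OS A, Trivial: 523×245/1071 = 119.641
  OS B, Critical: 548×428/1071 = 218.995
  OS B, Major: 548×160/1071 = 81.867
  OS B, Minor: 548×238/1071 = 121.778
  OS B, Trivial: 548×245/1071 = 125.359
Contributions (O − E)²/E:
  (193 − 209.005)²/209.005 = 1.2256
  (123 − 78.133)²/78.133 = 25.7644
  (179 − 116.222)²/116.222 = 33.9099
  (28 − 119.641)²/119.641 = 70.1939
  (235 − 218.995)²/218.995 = 1.1697
  (37 − 81.867)²/81.867 = 24.5892
  (59 − 121.778)²/121.778 = 32.3628
  (217 − 125.359)²/125.359 = 66.9922
χ² = 1.2256 + 25.7644 + 33.9099 + 70.1939 + 1.1697 + 24.5892 + 32.3628 + 66.9922 = 256.21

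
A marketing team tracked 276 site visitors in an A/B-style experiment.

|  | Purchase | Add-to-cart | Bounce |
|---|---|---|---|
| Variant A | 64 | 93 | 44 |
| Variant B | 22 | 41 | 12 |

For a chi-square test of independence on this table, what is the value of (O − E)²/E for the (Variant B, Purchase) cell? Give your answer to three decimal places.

Row total (Variant B) = 75; column total (Purchase) = 86; N = 276.
Expected count E = 75 × 86 / 276 = 23.3696.
Contribution = (O − E)²/E = (22 − 23.3696)² / 23.3696 = 0.080.

0.080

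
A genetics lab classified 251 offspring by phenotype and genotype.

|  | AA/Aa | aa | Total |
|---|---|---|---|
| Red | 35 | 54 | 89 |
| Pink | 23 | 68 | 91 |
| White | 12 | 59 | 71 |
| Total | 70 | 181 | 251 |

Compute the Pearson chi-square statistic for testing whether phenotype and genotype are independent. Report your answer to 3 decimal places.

Grand total N = 251.
Expected counts (row total × column total / N):
  Red, AA/Aa: 89×70/251 = 24.8207
  Red, aa: 89×181/251 = 64.1793
  Pink, AA/Aa: 91×70/251 = 25.3785
  Pink, aa: 91×181/251 = 65.6215
  White, AA/Aa: 71×70/251 = 19.8008
  White, aa: 71×181/251 = 51.1992
Contributions (O − E)²/E:
  (35 − 24.8207)²/24.8207 = 4.1747
  (54 − 64.1793)²/64.1793 = 1.6145
  (23 − 25.3785)²/25.3785 = 0.2229
  (68 − 65.6215)²/65.6215 = 0.0862
  (12 − 19.8008)²/19.8008 = 3.0732
  (59 − 51.1992)²/51.1992 = 1.1885
χ² = 4.1747 + 1.6145 + 0.2229 + 0.0862 + 3.0732 + 1.1885 = 10.360

10.360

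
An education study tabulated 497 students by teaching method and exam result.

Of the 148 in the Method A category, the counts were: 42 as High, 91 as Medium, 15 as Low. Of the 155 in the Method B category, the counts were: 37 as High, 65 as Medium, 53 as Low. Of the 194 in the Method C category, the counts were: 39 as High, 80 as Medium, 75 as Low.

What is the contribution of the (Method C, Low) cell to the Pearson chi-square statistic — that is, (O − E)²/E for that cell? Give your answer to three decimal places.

Row total (Method C) = 194; column total (Low) = 143; N = 497.
Expected count E = 194 × 143 / 497 = 55.8189.
Contribution = (O − E)²/E = (75 − 55.8189)² / 55.8189 = 6.591.

6.591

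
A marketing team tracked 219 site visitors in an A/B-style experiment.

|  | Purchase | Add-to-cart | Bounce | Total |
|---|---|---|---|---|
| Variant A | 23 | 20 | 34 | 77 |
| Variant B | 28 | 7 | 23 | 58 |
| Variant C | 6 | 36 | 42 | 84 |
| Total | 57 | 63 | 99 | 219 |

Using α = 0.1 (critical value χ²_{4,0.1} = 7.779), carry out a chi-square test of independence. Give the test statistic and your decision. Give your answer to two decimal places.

35.45; reject H₀

Grand total N = 219.
Expected counts (row total × column total / N):
  Variant A, Purchase: 77×57/219 = 20.041
  Variant A, Add-to-cart: 77×63/219 = 22.151
  Variant A, Bounce: 77×99/219 = 34.808
  Variant B, Purchase: 58×57/219 = 15.096
  Variant B, Add-to-cart: 58×63/219 = 16.685
  Variant B, Bounce: 58×99/219 = 26.219
  Variant C, Purchase: 84×57/219 = 21.863
  Variant C, Add-to-cart: 84×63/219 = 24.164
  Variant C, Bounce: 84×99/219 = 37.973
Contributions (O − E)²/E:
  (23 − 20.041)²/20.041 = 0.4369
  (20 − 22.151)²/22.151 = 0.2089
  (34 − 34.808)²/34.808 = 0.0188
  (28 − 15.096)²/15.096 = 11.0303
  (7 − 16.685)²/16.685 = 5.6218
  (23 − 26.219)²/26.219 = 0.3952
  (6 − 21.863)²/21.863 = 11.5096
  (36 − 24.164)²/24.164 = 5.7975
  (42 − 37.973)²/37.973 = 0.4271
χ² = 0.4369 + 0.2089 + 0.0188 + 11.0303 + 5.6218 + 0.3952 + 11.5096 + 5.7975 + 0.4271 = 35.45
df = (3−1)(3−1) = 4. Since 35.45 > 7.779, reject the null hypothesis of independence at α = 0.1.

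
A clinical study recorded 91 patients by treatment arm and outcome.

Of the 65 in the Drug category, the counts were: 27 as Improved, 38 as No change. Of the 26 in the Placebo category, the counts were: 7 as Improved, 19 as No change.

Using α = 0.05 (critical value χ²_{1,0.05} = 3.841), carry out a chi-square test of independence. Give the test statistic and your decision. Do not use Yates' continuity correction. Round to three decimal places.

1.695; fail to reject H₀

Row totals: 65, 26. Column totals: 34, 57. Grand total N = 91.
Expected counts (row total × column total / N):
  Drug, Improved: 65×34/91 = 24.2857
  Drug, No change: 65×57/91 = 40.7143
  Placebo, Improved: 26×34/91 = 9.7143
  Placebo, No change: 26×57/91 = 16.2857
Contributions (O − E)²/E:
  (27 − 24.2857)²/24.2857 = 0.3034
  (38 − 40.7143)²/40.7143 = 0.1810
  (7 − 9.7143)²/9.7143 = 0.7584
  (19 − 16.2857)²/16.2857 = 0.4524
χ² = 0.3034 + 0.1810 + 0.7584 + 0.4524 = 1.695
df = (2−1)(2−1) = 1. Since 1.695 < 3.841, fail to reject the null hypothesis of independence at α = 0.05.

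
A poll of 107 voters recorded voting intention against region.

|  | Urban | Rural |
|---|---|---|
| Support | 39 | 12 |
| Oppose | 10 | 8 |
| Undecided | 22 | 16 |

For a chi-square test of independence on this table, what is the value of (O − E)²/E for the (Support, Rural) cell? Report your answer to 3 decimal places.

Row total (Support) = 51; column total (Rural) = 36; N = 107.
Expected count E = 51 × 36 / 107 = 17.1589.
Contribution = (O − E)²/E = (12 − 17.1589)² / 17.1589 = 1.551.

1.551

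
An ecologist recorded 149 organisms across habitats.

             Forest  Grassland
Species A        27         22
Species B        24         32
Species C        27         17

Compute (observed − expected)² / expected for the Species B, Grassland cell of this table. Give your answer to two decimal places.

Row total (Species B) = 56; column total (Grassland) = 71; N = 149.
Expected count E = 56 × 71 / 149 = 26.685.
Contribution = (O − E)²/E = (32 − 26.685)² / 26.685 = 1.06.

1.06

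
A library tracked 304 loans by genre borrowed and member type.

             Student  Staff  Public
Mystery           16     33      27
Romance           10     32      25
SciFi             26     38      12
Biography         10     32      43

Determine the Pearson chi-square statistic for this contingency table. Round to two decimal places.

Row totals: 76, 67, 76, 85. Column totals: 62, 135, 107. Grand total N = 304.
Expected counts (row total × column total / N):
  Mystery, Student: 76×62/304 = 15.500
  Mystery, Staff: 76×135/304 = 33.750
  Mystery, Public: 76×107/304 = 26.750
  Romance, Student: 67×62/304 = 13.664
  Romance, Staff: 67×135/304 = 29.753
  Romance, Public: 67×107/304 = 23.582
  SciFi, Student: 76×62/304 = 15.500
  SciFi, Staff: 76×135/304 = 33.750
  SciFi, Public: 76×107/304 = 26.750
  Biography, Student: 85×62/304 = 17.336
  Biography, Staff: 85×135/304 = 37.747
  Biography, Public: 85×107/304 = 29.918
Contributions (O − E)²/E:
  (16 − 15.500)²/15.500 = 0.0161
  (33 − 33.750)²/33.750 = 0.0167
  (27 − 26.750)²/26.750 = 0.0023
  (10 − 13.664)²/13.664 = 0.9825
  (32 − 29.753)²/29.753 = 0.1697
  (25 − 23.582)²/23.582 = 0.0853
  (26 − 15.500)²/15.500 = 7.1129
  (38 − 33.750)²/33.750 = 0.5352
  (12 − 26.750)²/26.750 = 8.1332
  (10 − 17.336)²/17.336 = 3.1043
  (32 − 37.747)²/37.747 = 0.8750
  (43 − 29.918)²/29.918 = 5.7203
χ² = 0.0161 + 0.0167 + 0.0023 + 0.9825 + 0.1697 + 0.0853 + 7.1129 + 0.5352 + 8.1332 + 3.1043 + 0.8750 + 5.7203 = 26.75

26.75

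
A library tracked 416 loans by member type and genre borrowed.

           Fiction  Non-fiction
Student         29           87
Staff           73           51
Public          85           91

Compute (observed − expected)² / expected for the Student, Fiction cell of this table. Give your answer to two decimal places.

10.27

Row total (Student) = 116; column total (Fiction) = 187; N = 416.
Expected count E = 116 × 187 / 416 = 52.144.
Contribution = (O − E)²/E = (29 − 52.144)² / 52.144 = 10.27.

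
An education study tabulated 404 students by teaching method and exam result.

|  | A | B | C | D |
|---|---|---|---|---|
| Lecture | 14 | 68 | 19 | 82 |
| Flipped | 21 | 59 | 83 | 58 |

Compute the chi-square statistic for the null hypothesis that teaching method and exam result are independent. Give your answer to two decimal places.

Row totals: 183, 221. Column totals: 35, 127, 102, 140. Grand total N = 404.
Expected counts (row total × column total / N):
  Lecture, A: 183×35/404 = 15.854
  Lecture, B: 183×127/404 = 57.527
  Lecture, C: 183×102/404 = 46.203
  Lecture, D: 183×140/404 = 63.416
  Flipped, A: 221×35/404 = 19.146
  Flipped, B: 221×127/404 = 69.473
  Flipped, C: 221×102/404 = 55.797
  Flipped, D: 221×140/404 = 76.584
Contributions (O − E)²/E:
  (14 − 15.854)²/15.854 = 0.2168
  (68 − 57.527)²/57.527 = 1.9066
  (19 − 46.203)²/46.203 = 16.0163
  (82 − 63.416)²/63.416 = 5.4460
  (21 − 19.146)²/19.146 = 0.1795
  (59 − 69.473)²/69.473 = 1.5788
  (83 − 55.797)²/55.797 = 13.2624
  (58 − 76.584)²/76.584 = 4.5096
χ² = 0.2168 + 1.9066 + 16.0163 + 5.4460 + 0.1795 + 1.5788 + 13.2624 + 4.5096 = 43.12

43.12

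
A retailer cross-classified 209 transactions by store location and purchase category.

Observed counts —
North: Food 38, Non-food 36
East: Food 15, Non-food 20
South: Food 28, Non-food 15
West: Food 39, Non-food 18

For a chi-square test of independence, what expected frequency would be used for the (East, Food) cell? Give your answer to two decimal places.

Row total (East) = 35; column total (Food) = 120; grand total N = 209.
Expected count = (row total × column total) / N = 35 × 120 / 209 = 20.10.

20.10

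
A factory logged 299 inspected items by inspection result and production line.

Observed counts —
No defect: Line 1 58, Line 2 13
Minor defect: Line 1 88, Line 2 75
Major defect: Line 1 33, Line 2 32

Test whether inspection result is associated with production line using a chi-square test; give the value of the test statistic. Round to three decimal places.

Row totals: 71, 163, 65. Column totals: 179, 120. Grand total N = 299.
Expected counts (row total × column total / N):
  No defect, Line 1: 71×179/299 = 42.5050
  No defect, Line 2: 71×120/299 = 28.4950
  Minor defect, Line 1: 163×179/299 = 97.5819
  Minor defect, Line 2: 163×120/299 = 65.4181
  Major defect, Line 1: 65×179/299 = 38.9130
  Major defect, Line 2: 65×120/299 = 26.0870
Contributions (O − E)²/E:
  (58 − 42.5050)²/42.5050 = 5.6486
  (13 − 28.4950)²/28.4950 = 8.4259
  (88 − 97.5819)²/97.5819 = 0.9409
  (75 − 65.4181)²/65.4181 = 1.4035
  (33 − 38.9130)²/38.9130 = 0.8985
  (32 − 26.0870)²/26.0870 = 1.3403
χ² = 5.6486 + 8.4259 + 0.9409 + 1.4035 + 0.8985 + 1.3403 = 18.658

18.658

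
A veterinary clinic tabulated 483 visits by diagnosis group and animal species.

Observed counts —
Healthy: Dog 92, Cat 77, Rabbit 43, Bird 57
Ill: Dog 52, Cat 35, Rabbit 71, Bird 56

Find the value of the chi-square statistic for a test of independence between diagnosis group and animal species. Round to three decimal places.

27.845

Row totals: 269, 214. Column totals: 144, 112, 114, 113. Grand total N = 483.
Expected counts (row total × column total / N):
  Healthy, Dog: 269×144/483 = 80.1988
  Healthy, Cat: 269×112/483 = 62.3768
  Healthy, Rabbit: 269×114/483 = 63.4907
  Healthy, Bird: 269×113/483 = 62.9337
  Ill, Dog: 214×144/483 = 63.8012
  Ill, Cat: 214×112/483 = 49.6232
  Ill, Rabbit: 214×114/483 = 50.5093
  Ill, Bird: 214×113/483 = 50.0663
Contributions (O − E)²/E:
  (92 − 80.1988)²/80.1988 = 1.7365
  (77 − 62.3768)²/62.3768 = 3.4282
  (43 − 63.4907)²/63.4907 = 6.6131
  (57 − 62.9337)²/62.9337 = 0.5595
  (52 − 63.8012)²/63.8012 = 2.1828
  (35 − 49.6232)²/49.6232 = 4.3092
  (71 − 50.5093)²/50.5093 = 8.3127
  (56 − 50.0663)²/50.0663 = 0.7032
χ² = 1.7365 + 3.4282 + 6.6131 + 0.5595 + 2.1828 + 4.3092 + 8.3127 + 0.7032 = 27.845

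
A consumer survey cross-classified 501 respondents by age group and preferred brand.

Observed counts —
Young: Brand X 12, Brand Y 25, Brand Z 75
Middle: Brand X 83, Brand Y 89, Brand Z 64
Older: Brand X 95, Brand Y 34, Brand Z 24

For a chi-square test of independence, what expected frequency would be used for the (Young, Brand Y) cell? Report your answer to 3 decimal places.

Row total (Young) = 112; column total (Brand Y) = 148; grand total N = 501.
Expected count = (row total × column total) / N = 112 × 148 / 501 = 33.086.

33.086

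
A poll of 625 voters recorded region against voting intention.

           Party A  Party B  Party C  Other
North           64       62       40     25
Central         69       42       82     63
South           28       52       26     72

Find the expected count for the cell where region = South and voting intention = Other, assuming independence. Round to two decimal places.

Row total (South) = 178; column total (Other) = 160; grand total N = 625.
Expected count = (row total × column total) / N = 178 × 160 / 625 = 45.57.

45.57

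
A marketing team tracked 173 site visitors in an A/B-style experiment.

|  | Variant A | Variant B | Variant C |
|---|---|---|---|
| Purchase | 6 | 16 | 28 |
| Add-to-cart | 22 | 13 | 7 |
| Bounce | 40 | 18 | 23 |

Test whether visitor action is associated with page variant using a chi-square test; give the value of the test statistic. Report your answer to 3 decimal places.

Row totals: 50, 42, 81. Column totals: 68, 47, 58. Grand total N = 173.
Expected counts (row total × column total / N):
  Purchase, Variant A: 50×68/173 = 19.6532
  Purchase, Variant B: 50×47/173 = 13.5838
  Purchase, Variant C: 50×58/173 = 16.7630
  Add-to-cart, Variant A: 42×68/173 = 16.5087
  Add-to-cart, Variant B: 42×47/173 = 11.4104
  Add-to-cart, Variant C: 42×58/173 = 14.0809
  Bounce, Variant A: 81×68/173 = 31.8382
  Bounce, Variant B: 81×47/173 = 22.0058
  Bounce, Variant C: 81×58/173 = 27.1561
Contributions (O − E)²/E:
  (6 − 19.6532)²/19.6532 = 9.4850
  (16 − 13.5838)²/13.5838 = 0.4298
  (28 − 16.7630)²/16.7630 = 7.5327
  (22 − 16.5087)²/16.5087 = 1.8266
  (13 − 11.4104)²/11.4104 = 0.2214
  (7 − 14.0809)²/14.0809 = 3.5608
  (40 − 31.8382)²/31.8382 = 2.0923
  (18 − 22.0058)²/22.0058 = 0.7292
  (23 − 27.1561)²/27.1561 = 0.6361
χ² = 9.4850 + 0.4298 + 7.5327 + 1.8266 + 0.2214 + 3.5608 + 2.0923 + 0.7292 + 0.6361 = 26.514

26.514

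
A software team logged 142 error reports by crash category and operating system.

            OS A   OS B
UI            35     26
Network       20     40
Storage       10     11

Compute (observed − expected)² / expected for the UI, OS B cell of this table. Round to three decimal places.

1.514

Row total (UI) = 61; column total (OS B) = 77; N = 142.
Expected count E = 61 × 77 / 142 = 33.0775.
Contribution = (O − E)²/E = (26 − 33.0775)² / 33.0775 = 1.514.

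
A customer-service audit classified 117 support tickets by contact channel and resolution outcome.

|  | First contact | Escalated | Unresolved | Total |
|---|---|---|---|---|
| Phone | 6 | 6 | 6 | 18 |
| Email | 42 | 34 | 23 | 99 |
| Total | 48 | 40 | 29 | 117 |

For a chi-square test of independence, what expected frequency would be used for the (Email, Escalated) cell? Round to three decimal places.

Row total (Email) = 99; column total (Escalated) = 40; grand total N = 117.
Expected count = (row total × column total) / N = 99 × 40 / 117 = 33.846.

33.846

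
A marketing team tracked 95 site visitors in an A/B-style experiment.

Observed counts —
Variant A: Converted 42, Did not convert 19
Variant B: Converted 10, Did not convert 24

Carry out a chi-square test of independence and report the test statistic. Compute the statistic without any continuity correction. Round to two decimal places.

13.71

Row totals: 61, 34. Column totals: 52, 43. Grand total N = 95.
Expected counts (row total × column total / N):
  Variant A, Converted: 61×52/95 = 33.389
  Variant A, Did not convert: 61×43/95 = 27.611
  Variant B, Converted: 34×52/95 = 18.611
  Variant B, Did not convert: 34×43/95 = 15.389
Contributions (O − E)²/E:
  (42 − 33.389)²/33.389 = 2.2208
  (19 − 27.611)²/27.611 = 2.6855
  (10 − 18.611)²/18.611 = 3.9842
  (24 − 15.389)²/15.389 = 4.8183
χ² = 2.2208 + 2.6855 + 3.9842 + 4.8183 = 13.71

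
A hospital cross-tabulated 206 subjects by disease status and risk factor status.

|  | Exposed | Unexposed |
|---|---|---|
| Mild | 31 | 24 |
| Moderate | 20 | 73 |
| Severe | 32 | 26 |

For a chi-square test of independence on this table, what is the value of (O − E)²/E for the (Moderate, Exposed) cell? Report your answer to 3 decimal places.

Row total (Moderate) = 93; column total (Exposed) = 83; N = 206.
Expected count E = 93 × 83 / 206 = 37.4709.
Contribution = (O − E)²/E = (20 − 37.4709)² / 37.4709 = 8.146.

8.146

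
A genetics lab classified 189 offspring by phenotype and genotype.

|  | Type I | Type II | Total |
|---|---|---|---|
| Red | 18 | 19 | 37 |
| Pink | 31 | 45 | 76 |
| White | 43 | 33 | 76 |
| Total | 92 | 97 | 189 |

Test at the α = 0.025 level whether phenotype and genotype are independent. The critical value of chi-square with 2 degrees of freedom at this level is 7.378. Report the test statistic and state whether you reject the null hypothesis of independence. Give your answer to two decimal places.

Grand total N = 189.
Expected counts (row total × column total / N):
  Red, Type I: 37×92/189 = 18.011
  Red, Type II: 37×97/189 = 18.989
  Pink, Type I: 76×92/189 = 36.995
  Pink, Type II: 76×97/189 = 39.005
  White, Type I: 76×92/189 = 36.995
  White, Type II: 76×97/189 = 39.005
Contributions (O − E)²/E:
  (18 − 18.011)²/18.011 = 0.0000
  (19 − 18.989)²/18.989 = 0.0000
  (31 − 36.995)²/36.995 = 0.9715
  (45 − 39.005)²/39.005 = 0.9214
  (43 − 36.995)²/36.995 = 0.9747
  (33 − 39.005)²/39.005 = 0.9245
χ² = 0.0000 + 0.0000 + 0.9715 + 0.9214 + 0.9747 + 0.9245 = 3.79
df = (3−1)(2−1) = 2. Since 3.79 < 7.378, fail to reject the null hypothesis of independence at α = 0.025.

3.79; fail to reject H₀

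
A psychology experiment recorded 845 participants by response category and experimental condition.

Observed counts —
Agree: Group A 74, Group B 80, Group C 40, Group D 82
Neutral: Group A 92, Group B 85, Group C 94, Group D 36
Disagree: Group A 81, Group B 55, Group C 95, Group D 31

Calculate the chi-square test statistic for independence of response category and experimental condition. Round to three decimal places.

64.273

Row totals: 276, 307, 262. Column totals: 247, 220, 229, 149. Grand total N = 845.
Expected counts (row total × column total / N):
  Agree, Group A: 276×247/845 = 80.6769
  Agree, Group B: 276×220/845 = 71.8580
  Agree, Group C: 276×229/845 = 74.7976
  Agree, Group D: 276×149/845 = 48.6675
  Neutral, Group A: 307×247/845 = 89.7385
  Neutral, Group B: 307×220/845 = 79.9290
  Neutral, Group C: 307×229/845 = 83.1988
  Neutral, Group D: 307×149/845 = 54.1337
  Disagree, Group A: 262×247/845 = 76.5846
  Disagree, Group B: 262×220/845 = 68.2130
  Disagree, Group C: 262×229/845 = 71.0036
  Disagree, Group D: 262×149/845 = 46.1988
Contributions (O − E)²/E:
  (74 − 80.6769)²/80.6769 = 0.5526
  (80 − 71.8580)²/71.8580 = 0.9225
  (40 − 74.7976)²/74.7976 = 16.1887
  (82 − 48.6675)²/48.6675 = 22.8295
  (92 − 89.7385)²/89.7385 = 0.0570
  (85 − 79.9290)²/79.9290 = 0.3217
  (94 − 83.1988)²/83.1988 = 1.4023
  (36 − 54.1337)²/54.1337 = 6.0744
  (81 − 76.5846)²/76.5846 = 0.2546
  (55 − 68.2130)²/68.2130 = 2.5594
  (95 − 71.0036)²/71.0036 = 8.1098
  (31 − 46.1988)²/46.1988 = 5.0002
χ² = 0.5526 + 0.9225 + 16.1887 + 22.8295 + 0.0570 + 0.3217 + 1.4023 + 6.0744 + 0.2546 + 2.5594 + 8.1098 + 5.0002 = 64.273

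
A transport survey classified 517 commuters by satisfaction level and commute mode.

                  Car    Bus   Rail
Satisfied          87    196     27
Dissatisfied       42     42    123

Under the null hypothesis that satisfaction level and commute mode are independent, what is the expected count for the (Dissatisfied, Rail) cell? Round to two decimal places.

60.06

Row total (Dissatisfied) = 207; column total (Rail) = 150; grand total N = 517.
Expected count = (row total × column total) / N = 207 × 150 / 517 = 60.06.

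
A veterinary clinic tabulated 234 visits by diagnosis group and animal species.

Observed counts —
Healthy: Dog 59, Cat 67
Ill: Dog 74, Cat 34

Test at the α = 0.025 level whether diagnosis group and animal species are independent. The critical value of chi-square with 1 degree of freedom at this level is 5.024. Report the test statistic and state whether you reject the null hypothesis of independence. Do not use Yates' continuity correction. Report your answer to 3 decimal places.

Row totals: 126, 108. Column totals: 133, 101. Grand total N = 234.
Expected counts (row total × column total / N):
  Healthy, Dog: 126×133/234 = 71.6154
  Healthy, Cat: 126×101/234 = 54.3846
  Ill, Dog: 108×133/234 = 61.3846
  Ill, Cat: 108×101/234 = 46.6154
Contributions (O − E)²/E:
  (59 − 71.6154)²/71.6154 = 2.2223
  (67 − 54.3846)²/54.3846 = 2.9263
  (74 − 61.3846)²/61.3846 = 2.5926
  (34 − 46.6154)²/46.6154 = 3.4141
χ² = 2.2223 + 2.9263 + 2.5926 + 3.4141 = 11.155
df = (2−1)(2−1) = 1. Since 11.155 > 5.024, reject the null hypothesis of independence at α = 0.025.

11.155; reject H₀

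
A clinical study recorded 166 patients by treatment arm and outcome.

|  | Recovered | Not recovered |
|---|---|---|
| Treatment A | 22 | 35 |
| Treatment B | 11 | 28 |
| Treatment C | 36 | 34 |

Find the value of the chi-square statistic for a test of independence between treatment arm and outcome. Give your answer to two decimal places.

5.88

Row totals: 57, 39, 70. Column totals: 69, 97. Grand total N = 166.
Expected counts (row total × column total / N):
  Treatment A, Recovered: 57×69/166 = 23.6928
  Treatment A, Not recovered: 57×97/166 = 33.3072
  Treatment B, Recovered: 39×69/166 = 16.2108
  Treatment B, Not recovered: 39×97/166 = 22.7892
  Treatment C, Recovered: 70×69/166 = 29.0964
  Treatment C, Not recovered: 70×97/166 = 40.9036
Contributions (O − E)²/E:
  (22 − 23.6928)²/23.6928 = 0.1209
  (35 − 33.3072)²/33.3072 = 0.0860
  (11 − 16.2108)²/16.2108 = 1.6750
  (28 − 22.7892)²/22.7892 = 1.1915
  (36 − 29.0964)²/29.0964 = 1.6380
  (34 − 40.9036)²/40.9036 = 1.1652
χ² = 0.1209 + 0.0860 + 1.6750 + 1.1915 + 1.6380 + 1.1652 = 5.88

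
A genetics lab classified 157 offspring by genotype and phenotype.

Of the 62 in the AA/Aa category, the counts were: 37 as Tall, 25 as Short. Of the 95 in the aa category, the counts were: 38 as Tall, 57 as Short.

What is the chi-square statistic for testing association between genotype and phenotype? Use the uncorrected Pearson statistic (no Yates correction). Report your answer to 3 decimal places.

5.822

Row totals: 62, 95. Column totals: 75, 82. Grand total N = 157.
Expected counts (row total × column total / N):
  AA/Aa, Tall: 62×75/157 = 29.6178
  AA/Aa, Short: 62×82/157 = 32.3822
  aa, Tall: 95×75/157 = 45.3822
  aa, Short: 95×82/157 = 49.6178
Contributions (O − E)²/E:
  (37 − 29.6178)²/29.6178 = 1.8400
  (25 − 32.3822)²/32.3822 = 1.6829
  (38 − 45.3822)²/45.3822 = 1.2008
  (57 − 49.6178)²/49.6178 = 1.0983
χ² = 1.8400 + 1.6829 + 1.2008 + 1.0983 = 5.822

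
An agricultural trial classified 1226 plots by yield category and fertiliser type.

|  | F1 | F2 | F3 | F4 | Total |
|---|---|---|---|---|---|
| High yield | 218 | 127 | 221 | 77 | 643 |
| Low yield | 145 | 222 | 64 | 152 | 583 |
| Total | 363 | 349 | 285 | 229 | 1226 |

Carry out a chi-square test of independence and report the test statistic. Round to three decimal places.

Grand total N = 1226.
Expected counts (row total × column total / N):
  High yield, F1: 643×363/1226 = 190.3825
  High yield, F2: 643×349/1226 = 183.0400
  High yield, F3: 643×285/1226 = 149.4739
  High yield, F4: 643×229/1226 = 120.1036
  Low yield, F1: 583×363/1226 = 172.6175
  Low yield, F2: 583×349/1226 = 165.9600
  Low yield, F3: 583×285/1226 = 135.5261
  Low yield, F4: 583×229/1226 = 108.8964
Contributions (O − E)²/E:
  (218 − 190.3825)²/190.3825 = 4.0063
  (127 − 183.0400)²/183.0400 = 17.1574
  (221 − 149.4739)²/149.4739 = 34.2266
  (77 − 120.1036)²/120.1036 = 15.4693
  (145 − 172.6175)²/172.6175 = 4.4186
  (222 − 165.9600)²/165.9600 = 18.9231
  (64 − 135.5261)²/135.5261 = 37.7491
  (152 − 108.8964)²/108.8964 = 17.0614
χ² = 4.0063 + 17.1574 + 34.2266 + 15.4693 + 4.4186 + 18.9231 + 37.7491 + 17.0614 = 149.012

149.012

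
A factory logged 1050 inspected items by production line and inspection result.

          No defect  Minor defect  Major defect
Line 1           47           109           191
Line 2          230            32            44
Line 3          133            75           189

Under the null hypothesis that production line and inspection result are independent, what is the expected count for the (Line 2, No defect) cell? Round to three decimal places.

Row total (Line 2) = 306; column total (No defect) = 410; grand total N = 1050.
Expected count = (row total × column total) / N = 306 × 410 / 1050 = 119.486.

119.486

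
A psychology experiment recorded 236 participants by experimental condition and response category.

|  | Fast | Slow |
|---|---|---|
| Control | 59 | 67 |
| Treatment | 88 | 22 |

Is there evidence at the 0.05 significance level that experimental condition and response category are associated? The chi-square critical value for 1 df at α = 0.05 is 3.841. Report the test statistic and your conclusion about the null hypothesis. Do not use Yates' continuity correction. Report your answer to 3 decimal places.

Row totals: 126, 110. Column totals: 147, 89. Grand total N = 236.
Expected counts (row total × column total / N):
  Control, Fast: 126×147/236 = 78.48305
  Control, Slow: 126×89/236 = 47.51695
  Treatment, Fast: 110×147/236 = 68.51695
  Treatment, Slow: 110×89/236 = 41.48305
Contributions (O − E)²/E:
  (59 − 78.48305)²/78.48305 = 4.8366
  (67 − 47.51695)²/47.51695 = 7.9885
  (88 − 68.51695)²/68.51695 = 5.5401
  (22 − 41.48305)²/41.48305 = 9.1505
χ² = 4.8366 + 7.9885 + 5.5401 + 9.1505 = 27.516
df = (2−1)(2−1) = 1. Since 27.516 > 3.841, reject the null hypothesis of independence at α = 0.05.

27.516; reject H₀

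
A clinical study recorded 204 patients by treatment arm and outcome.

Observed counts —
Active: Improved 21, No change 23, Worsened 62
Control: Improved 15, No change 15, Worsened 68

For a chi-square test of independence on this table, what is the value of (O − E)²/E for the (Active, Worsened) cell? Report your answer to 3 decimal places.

0.456

Row total (Active) = 106; column total (Worsened) = 130; N = 204.
Expected count E = 106 × 130 / 204 = 67.5490.
Contribution = (O − E)²/E = (62 − 67.5490)² / 67.5490 = 0.456.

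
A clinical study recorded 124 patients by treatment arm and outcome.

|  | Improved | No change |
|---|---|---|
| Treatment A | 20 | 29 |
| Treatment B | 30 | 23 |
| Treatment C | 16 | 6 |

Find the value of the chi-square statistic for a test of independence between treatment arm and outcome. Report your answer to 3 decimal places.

6.635

Row totals: 49, 53, 22. Column totals: 66, 58. Grand total N = 124.
Expected counts (row total × column total / N):
  Treatment A, Improved: 49×66/124 = 26.08065
  Treatment A, No change: 49×58/124 = 22.91935
  Treatment B, Improved: 53×66/124 = 28.20968
  Treatment B, No change: 53×58/124 = 24.79032
  Treatment C, Improved: 22×66/124 = 11.70968
  Treatment C, No change: 22×58/124 = 10.29032
Contributions (O − E)²/E:
  (20 − 26.08065)²/26.08065 = 1.4177
  (29 − 22.91935)²/22.91935 = 1.6132
  (30 − 28.20968)²/28.20968 = 0.1136
  (23 − 24.79032)²/24.79032 = 0.1293
  (16 − 11.70968)²/11.70968 = 1.5719
  (6 − 10.29032)²/10.29032 = 1.7888
χ² = 1.4177 + 1.6132 + 0.1136 + 0.1293 + 1.5719 + 1.7888 = 6.635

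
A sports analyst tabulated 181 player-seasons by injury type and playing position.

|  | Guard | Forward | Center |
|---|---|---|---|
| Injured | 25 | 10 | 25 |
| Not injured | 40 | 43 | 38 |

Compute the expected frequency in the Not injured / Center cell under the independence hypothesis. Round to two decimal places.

42.12

Row total (Not injured) = 121; column total (Center) = 63; grand total N = 181.
Expected count = (row total × column total) / N = 121 × 63 / 181 = 42.12.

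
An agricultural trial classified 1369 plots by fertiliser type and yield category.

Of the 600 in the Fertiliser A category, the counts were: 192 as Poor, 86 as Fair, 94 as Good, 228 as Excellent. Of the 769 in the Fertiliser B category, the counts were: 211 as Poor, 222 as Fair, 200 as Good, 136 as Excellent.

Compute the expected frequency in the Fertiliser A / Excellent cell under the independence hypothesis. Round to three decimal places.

159.533

Row total (Fertiliser A) = 600; column total (Excellent) = 364; grand total N = 1369.
Expected count = (row total × column total) / N = 600 × 364 / 1369 = 159.533.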